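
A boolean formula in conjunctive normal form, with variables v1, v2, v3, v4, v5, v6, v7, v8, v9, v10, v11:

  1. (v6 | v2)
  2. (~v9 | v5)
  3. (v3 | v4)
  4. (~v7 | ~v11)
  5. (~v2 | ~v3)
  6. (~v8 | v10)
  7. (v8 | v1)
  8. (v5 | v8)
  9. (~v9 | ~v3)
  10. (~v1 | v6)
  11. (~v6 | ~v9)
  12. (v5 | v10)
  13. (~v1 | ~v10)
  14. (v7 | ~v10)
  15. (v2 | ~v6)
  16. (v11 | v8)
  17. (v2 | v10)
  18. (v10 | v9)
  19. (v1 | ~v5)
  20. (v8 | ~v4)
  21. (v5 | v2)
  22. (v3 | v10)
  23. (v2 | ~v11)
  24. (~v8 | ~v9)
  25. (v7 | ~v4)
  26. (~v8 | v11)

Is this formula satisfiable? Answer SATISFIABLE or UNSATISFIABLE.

v8 = True:
  propagation gives v10=True, v1=False, v7=True, v11=False; an empty clause results — contradiction.
v8 = False:
  propagation gives v1=True, v5=True, v6=True, v9=False; an empty clause results — contradiction.
Every branch closes, so no satisfying assignment exists.

UNSATISFIABLE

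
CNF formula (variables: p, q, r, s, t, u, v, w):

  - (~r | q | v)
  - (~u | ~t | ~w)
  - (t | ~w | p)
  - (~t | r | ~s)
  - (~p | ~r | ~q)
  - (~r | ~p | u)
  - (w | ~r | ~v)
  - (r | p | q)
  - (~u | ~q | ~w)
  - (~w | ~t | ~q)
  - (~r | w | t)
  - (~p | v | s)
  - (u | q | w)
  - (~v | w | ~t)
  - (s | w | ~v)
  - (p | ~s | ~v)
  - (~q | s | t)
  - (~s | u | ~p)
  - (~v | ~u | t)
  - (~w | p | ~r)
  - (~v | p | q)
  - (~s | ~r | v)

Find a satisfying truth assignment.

Set p = False and propagate.
Try q = True.
Branch on r: take r = True.
  then w is forced to False.
  then v is forced to False.
  then t is forced to True.
  then s is forced to False.
u is now unconstrained; take u = True.

p=False, q=True, r=True, s=False, t=True, u=True, v=False, w=False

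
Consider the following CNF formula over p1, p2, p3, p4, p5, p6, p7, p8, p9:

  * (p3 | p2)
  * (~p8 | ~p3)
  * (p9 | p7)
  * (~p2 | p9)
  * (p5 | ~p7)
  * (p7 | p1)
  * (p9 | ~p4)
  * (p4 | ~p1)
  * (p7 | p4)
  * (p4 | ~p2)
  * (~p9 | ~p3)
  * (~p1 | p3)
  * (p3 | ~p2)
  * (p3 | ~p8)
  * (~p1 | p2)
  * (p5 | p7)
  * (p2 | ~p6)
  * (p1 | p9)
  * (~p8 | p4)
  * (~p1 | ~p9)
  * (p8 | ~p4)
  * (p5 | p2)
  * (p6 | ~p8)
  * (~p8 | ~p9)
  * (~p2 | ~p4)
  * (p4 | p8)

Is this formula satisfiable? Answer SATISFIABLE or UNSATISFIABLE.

UNSATISFIABLE

p2 = True:
  propagation gives p9=True, p4=True; an empty clause results — contradiction.
p2 = False:
  propagation gives p3=True, p8=False, p9=False, p7=True; an empty clause results — contradiction.
Every branch closes, so no satisfying assignment exists.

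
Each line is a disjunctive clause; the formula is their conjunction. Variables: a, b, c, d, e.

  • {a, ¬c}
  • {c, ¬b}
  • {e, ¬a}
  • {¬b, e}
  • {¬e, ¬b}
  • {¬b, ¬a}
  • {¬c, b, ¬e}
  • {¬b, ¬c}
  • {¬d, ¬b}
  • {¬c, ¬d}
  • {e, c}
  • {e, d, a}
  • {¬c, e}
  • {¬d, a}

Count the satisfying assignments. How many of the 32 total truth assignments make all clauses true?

3

The models are:
  a=0 b=0 c=0 d=0 e=1
  a=1 b=0 c=0 d=0 e=1
  a=1 b=0 c=0 d=1 e=1
That's 3 in total.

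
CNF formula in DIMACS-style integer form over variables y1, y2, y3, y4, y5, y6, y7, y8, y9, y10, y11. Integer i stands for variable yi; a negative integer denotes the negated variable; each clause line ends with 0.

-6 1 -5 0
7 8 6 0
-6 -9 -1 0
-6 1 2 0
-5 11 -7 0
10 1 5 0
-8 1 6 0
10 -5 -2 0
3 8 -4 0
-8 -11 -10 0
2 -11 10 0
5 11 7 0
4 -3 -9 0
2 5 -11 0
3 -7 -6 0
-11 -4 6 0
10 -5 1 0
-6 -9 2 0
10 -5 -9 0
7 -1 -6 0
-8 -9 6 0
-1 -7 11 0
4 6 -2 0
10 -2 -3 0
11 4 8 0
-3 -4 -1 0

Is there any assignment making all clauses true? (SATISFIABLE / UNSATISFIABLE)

SATISFIABLE

y9 occurs only negated in the remaining clauses — set y9 = False.
Try y1 = True.
Branch on y2: take y2 = False.
For the remaining variables, y3 = False, y4 = False, y5 = True, y6 = False, y7 = False, y8 = True, y10 = False, y11 = False works.
So y1=True, y2=False, y3=False, y4=False, y5=True, y6=False, y7=False, y8=True, y9=False, y10=False, y11=False is a satisfying assignment.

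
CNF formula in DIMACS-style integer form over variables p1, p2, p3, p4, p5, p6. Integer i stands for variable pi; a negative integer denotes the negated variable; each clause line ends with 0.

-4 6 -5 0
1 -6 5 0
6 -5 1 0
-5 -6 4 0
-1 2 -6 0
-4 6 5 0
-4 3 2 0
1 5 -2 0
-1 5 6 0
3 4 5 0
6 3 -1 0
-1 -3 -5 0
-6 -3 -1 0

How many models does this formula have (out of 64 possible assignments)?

6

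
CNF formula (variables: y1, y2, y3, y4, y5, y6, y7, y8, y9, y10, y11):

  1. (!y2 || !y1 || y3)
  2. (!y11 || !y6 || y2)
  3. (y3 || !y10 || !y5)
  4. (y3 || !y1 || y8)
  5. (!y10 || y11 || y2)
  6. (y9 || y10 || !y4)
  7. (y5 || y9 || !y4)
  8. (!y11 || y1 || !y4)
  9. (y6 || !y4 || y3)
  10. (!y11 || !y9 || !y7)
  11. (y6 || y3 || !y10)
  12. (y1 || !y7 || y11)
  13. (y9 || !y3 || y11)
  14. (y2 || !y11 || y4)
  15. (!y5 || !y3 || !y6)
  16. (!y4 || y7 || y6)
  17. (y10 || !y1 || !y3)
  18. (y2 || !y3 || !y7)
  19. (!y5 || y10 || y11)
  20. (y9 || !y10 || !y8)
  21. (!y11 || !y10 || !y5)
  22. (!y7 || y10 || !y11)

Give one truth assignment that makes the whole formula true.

y1 = T, y2 = T, y3 = T, y4 = F, y5 = F, y6 = F, y7 = F, y8 = T, y9 = T, y10 = T, y11 = F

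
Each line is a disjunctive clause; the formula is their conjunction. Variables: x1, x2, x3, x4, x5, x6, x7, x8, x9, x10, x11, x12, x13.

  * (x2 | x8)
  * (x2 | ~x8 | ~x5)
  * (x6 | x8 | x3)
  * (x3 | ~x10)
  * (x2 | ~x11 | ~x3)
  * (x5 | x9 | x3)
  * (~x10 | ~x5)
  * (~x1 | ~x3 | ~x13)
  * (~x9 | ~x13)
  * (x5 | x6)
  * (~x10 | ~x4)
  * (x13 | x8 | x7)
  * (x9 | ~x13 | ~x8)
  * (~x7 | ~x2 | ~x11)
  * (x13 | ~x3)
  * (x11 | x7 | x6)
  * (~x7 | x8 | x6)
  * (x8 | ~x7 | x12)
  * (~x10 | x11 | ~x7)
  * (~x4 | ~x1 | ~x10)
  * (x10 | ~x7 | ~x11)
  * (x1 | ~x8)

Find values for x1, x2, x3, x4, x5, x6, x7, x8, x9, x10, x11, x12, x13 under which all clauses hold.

x6 occurs only positively in the remaining clauses — set x6 = True.
x12 occurs only positively in the remaining clauses — set x12 = True.
Try x1 = True.
For the remaining variables, x2 = False, x3 = False, x4 = True, x5 = False, x7 = False, x8 = True, x9 = True, x10 = False, x11 = True, x13 = False works.
Every clause has at least one true literal under this assignment.

x1 = T, x2 = F, x3 = F, x4 = T, x5 = F, x6 = T, x7 = F, x8 = T, x9 = T, x10 = F, x11 = T, x12 = T, x13 = F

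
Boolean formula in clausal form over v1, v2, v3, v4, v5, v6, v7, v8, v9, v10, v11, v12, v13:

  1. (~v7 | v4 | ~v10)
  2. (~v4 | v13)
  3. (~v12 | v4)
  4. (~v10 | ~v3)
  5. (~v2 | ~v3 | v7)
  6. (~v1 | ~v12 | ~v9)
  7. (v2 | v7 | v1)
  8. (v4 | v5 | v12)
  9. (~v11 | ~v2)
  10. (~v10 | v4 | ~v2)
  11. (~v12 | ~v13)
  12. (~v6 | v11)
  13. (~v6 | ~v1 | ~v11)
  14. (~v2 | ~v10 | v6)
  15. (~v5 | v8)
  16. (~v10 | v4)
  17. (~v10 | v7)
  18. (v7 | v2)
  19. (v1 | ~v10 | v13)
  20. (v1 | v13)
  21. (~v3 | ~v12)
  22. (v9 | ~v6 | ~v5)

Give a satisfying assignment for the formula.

v8 occurs only positively in the remaining clauses — set v8 = True.
v10 occurs only negated in the remaining clauses — set v10 = False.
Branch on v1: take v1 = False.
  then v13 is forced to True.
  then v12 is forced to False.
Branch on v2: take v2 = False.
  then v7 is forced to True.
For the remaining variables, v3 = True, v4 = True, v5 = False, v6 = True, v9 = True, v11 = True works.

v1=0, v2=0, v3=1, v4=1, v5=0, v6=1, v7=1, v8=1, v9=1, v10=0, v11=1, v12=0, v13=1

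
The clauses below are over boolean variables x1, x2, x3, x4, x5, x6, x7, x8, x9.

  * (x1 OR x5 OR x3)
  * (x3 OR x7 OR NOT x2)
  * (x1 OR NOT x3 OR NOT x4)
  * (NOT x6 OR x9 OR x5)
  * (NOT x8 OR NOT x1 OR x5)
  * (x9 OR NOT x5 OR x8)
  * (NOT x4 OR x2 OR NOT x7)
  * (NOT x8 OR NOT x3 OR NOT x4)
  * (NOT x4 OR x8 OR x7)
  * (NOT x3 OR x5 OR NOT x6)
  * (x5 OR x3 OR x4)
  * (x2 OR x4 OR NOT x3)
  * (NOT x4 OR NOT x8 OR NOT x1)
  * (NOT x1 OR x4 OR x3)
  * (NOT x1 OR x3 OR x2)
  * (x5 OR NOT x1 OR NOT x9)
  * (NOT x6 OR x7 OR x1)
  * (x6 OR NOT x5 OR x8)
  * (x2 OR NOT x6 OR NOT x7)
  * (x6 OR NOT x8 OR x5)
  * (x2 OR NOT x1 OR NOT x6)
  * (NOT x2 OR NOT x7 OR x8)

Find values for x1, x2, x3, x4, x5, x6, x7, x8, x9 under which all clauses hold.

x1=False, x2=True, x3=False, x4=True, x5=True, x6=True, x7=True, x8=True, x9=True

Check each clause:
  1. (x1 OR x5 OR x3) — x5 is true.
  2. (NOT x2 OR x7 OR x3) — x7 is true.
  3. (x1 OR NOT x3 OR NOT x4) — NOT x3 is true.
  4. (x5 OR x9 OR NOT x6) — x9 is true.
  5. (NOT x8 OR NOT x1 OR x5) — x5 is true.
  6. (x8 OR x9 OR NOT x5) — x8 is true.
  7. (x2 OR NOT x7 OR NOT x4) — x2 is true.
  8. (NOT x4 OR NOT x3 OR NOT x8) — NOT x3 is true.
  9. (x7 OR x8 OR NOT x4) — x8 is true.
  10. (x5 OR NOT x6 OR NOT x3) — x5 is true.
  11. (x5 OR x3 OR x4) — x4 is true.
  12. (x2 OR x4 OR NOT x3) — x2 is true.
  13. (NOT x1 OR NOT x8 OR NOT x4) — NOT x1 is true.
  14. (x4 OR x3 OR NOT x1) — x4 is true.
  15. (x3 OR NOT x1 OR x2) — x2 is true.
  16. (NOT x9 OR x5 OR NOT x1) — x5 is true.
  17. (x7 OR NOT x6 OR x1) — x7 is true.
  18. (NOT x5 OR x8 OR x6) — x8 is true.
  19. (x2 OR NOT x7 OR NOT x6) — x2 is true.
  20. (x6 OR NOT x8 OR x5) — x5 is true.
  21. (NOT x6 OR NOT x1 OR x2) — x2 is true.
  22. (NOT x2 OR x8 OR NOT x7) — x8 is true.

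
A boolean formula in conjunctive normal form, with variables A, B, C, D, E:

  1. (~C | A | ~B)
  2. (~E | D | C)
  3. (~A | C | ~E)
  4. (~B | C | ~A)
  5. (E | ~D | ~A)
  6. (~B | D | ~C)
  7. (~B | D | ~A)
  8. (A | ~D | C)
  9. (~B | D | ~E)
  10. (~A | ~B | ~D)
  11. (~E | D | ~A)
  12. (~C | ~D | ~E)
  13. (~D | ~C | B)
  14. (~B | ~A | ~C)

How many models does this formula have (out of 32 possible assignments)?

Satisfying assignments:
  A=0 B=0 C=0 D=0 E=0
  A=0 B=0 C=1 D=0 E=0
  A=0 B=0 C=1 D=0 E=1
  A=0 B=1 C=0 D=0 E=0
  A=1 B=0 C=0 D=0 E=0
  A=1 B=0 C=1 D=0 E=0
Count: 6.

6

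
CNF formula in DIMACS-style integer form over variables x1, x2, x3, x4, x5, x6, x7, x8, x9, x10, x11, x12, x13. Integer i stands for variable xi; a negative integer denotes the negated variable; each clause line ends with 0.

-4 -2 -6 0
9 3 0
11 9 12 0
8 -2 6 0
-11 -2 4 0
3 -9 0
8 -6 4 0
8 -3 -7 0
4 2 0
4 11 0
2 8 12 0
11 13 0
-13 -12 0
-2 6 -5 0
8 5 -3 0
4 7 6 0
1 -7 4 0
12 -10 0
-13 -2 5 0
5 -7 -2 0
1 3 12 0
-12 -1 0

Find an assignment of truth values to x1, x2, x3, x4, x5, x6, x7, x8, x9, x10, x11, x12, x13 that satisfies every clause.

Pure literal: x8 appears only positively; assign x8 = True.
x10 occurs only negated in the remaining clauses — set x10 = False.
Branch on x1: take x1 = True.
  then x12 is forced to False.
Try x2 = False.
  then x4 is forced to True.
Try x3 = True.
The remaining clauses are satisfied by x5 = True, x6 = False, x7 = False, x9 = True, x11 = True, x13 = True.
Every clause has at least one true literal under this assignment.
Check each clause:
  1. (¬x4 ∨ ¬x2 ∨ ¬x6) — ¬x6 is true.
  2. (x9 ∨ x3) — x9 is true.
  3. (x11 ∨ x12 ∨ x9) — x9 is true.
  4. (¬x2 ∨ x6 ∨ x8) — x8 is true.
  5. (¬x2 ∨ x4 ∨ ¬x11) — x4 is true.
  6. (¬x9 ∨ x3) — x3 is true.
  7. (x8 ∨ x4 ∨ ¬x6) — x8 is true.
  8. (¬x7 ∨ ¬x3 ∨ x8) — x8 is true.
  9. (x2 ∨ x4) — x4 is true.
  10. (x11 ∨ x4) — x11 is true.
  11. (x2 ∨ x8 ∨ x12) — x8 is true.
  12. (x13 ∨ x11) — x11 is true.
  13. (¬x12 ∨ ¬x13) — ¬x12 is true.
  14. (¬x5 ∨ x6 ∨ ¬x2) — ¬x2 is true.
  15. (¬x3 ∨ x8 ∨ x5) — x8 is true.
  16. (x4 ∨ x6 ∨ x7) — x4 is true.
  17. (¬x7 ∨ x4 ∨ x1) — x1 is true.
  18. (¬x10 ∨ x12) — ¬x10 is true.
  19. (¬x2 ∨ ¬x13 ∨ x5) — x5 is true.
  20. (¬x7 ∨ x5 ∨ ¬x2) — ¬x7 is true.
  21. (x12 ∨ x1 ∨ x3) — x1 is true.
  22. (¬x1 ∨ ¬x12) — ¬x12 is true.

x1 = True, x2 = False, x3 = True, x4 = True, x5 = True, x6 = False, x7 = False, x8 = True, x9 = True, x10 = False, x11 = True, x12 = False, x13 = True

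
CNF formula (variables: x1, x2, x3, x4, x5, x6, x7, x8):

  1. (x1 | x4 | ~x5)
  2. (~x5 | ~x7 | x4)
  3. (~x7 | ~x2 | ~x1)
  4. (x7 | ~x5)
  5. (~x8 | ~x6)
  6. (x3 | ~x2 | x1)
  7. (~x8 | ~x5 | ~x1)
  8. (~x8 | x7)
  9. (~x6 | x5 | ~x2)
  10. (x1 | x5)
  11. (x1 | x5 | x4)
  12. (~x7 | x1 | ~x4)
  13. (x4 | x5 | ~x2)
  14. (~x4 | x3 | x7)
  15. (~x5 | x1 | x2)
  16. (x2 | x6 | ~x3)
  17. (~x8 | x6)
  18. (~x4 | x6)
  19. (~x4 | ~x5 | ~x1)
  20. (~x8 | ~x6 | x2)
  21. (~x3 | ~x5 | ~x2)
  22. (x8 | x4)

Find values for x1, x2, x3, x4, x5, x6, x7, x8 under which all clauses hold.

x1=T  x2=F  x3=F  x4=T  x5=F  x6=T  x7=T  x8=F

Check each clause:
  1. (~x5 | x4 | x1) — x1 is true.
  2. (~x5 | ~x7 | x4) — ~x5 is true.
  3. (~x7 | ~x1 | ~x2) — ~x2 is true.
  4. (x7 | ~x5) — ~x5 is true.
  5. (~x8 | ~x6) — ~x8 is true.
  6. (x1 | x3 | ~x2) — x1 is true.
  7. (~x5 | ~x8 | ~x1) — ~x8 is true.
  8. (~x8 | x7) — ~x8 is true.
  9. (~x2 | x5 | ~x6) — ~x2 is true.
  10. (x1 | x5) — x1 is true.
  11. (x1 | x5 | x4) — x1 is true.
  12. (x1 | ~x7 | ~x4) — x1 is true.
  13. (~x2 | x5 | x4) — x4 is true.
  14. (x3 | ~x4 | x7) — x7 is true.
  15. (x2 | x1 | ~x5) — x1 is true.
  16. (x6 | ~x3 | x2) — ~x3 is true.
  17. (~x8 | x6) — ~x8 is true.
  18. (x6 | ~x4) — x6 is true.
  19. (~x5 | ~x1 | ~x4) — ~x5 is true.
  20. (~x8 | x2 | ~x6) — ~x8 is true.
  21. (~x2 | ~x3 | ~x5) — ~x5 is true.
  22. (x4 | x8) — x4 is true.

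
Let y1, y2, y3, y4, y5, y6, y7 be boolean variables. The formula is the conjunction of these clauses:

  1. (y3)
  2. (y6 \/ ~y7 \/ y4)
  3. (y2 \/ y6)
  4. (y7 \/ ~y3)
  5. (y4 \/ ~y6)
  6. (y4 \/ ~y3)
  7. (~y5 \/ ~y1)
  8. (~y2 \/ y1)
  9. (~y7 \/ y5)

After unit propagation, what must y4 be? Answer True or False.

Unit clause (y3) sets y3 = True.
From (y7 \/ ~y3) and y3 = True: y7 = True.
(~y3 \/ y4): since y3 = True, the clause reduces to (y4). y4 = True.

True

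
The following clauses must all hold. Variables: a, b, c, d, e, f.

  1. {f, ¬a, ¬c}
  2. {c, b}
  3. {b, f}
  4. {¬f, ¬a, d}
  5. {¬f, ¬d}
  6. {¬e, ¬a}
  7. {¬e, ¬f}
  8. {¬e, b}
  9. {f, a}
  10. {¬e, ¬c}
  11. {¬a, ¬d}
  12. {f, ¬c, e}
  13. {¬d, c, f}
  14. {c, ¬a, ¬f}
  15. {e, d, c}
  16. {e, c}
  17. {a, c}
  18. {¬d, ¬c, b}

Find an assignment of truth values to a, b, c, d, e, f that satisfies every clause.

Pure literal: b appears only positively; assign b = True.
Try a = False.
  then f is forced to True.
  then d is forced to False.
  then e is forced to False.
  then c is forced to True.
Every clause has at least one true literal under this assignment.

a=F, b=T, c=T, d=F, e=F, f=T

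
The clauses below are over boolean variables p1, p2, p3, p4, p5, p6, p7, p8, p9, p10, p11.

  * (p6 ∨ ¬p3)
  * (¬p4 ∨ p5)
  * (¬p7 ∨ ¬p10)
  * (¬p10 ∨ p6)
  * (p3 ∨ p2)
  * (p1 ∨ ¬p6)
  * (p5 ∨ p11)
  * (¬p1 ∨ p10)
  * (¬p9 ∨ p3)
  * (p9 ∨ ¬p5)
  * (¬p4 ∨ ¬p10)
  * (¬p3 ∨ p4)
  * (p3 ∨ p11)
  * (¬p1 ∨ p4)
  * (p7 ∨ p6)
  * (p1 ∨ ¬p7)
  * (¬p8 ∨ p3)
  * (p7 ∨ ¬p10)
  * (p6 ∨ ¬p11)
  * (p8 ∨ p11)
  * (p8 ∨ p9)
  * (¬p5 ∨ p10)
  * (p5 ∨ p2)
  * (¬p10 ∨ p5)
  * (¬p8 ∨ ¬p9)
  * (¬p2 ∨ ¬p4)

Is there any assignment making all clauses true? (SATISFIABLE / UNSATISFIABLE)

p10 = True:
  propagation gives p7=False; an empty clause results — contradiction.
p10 = False:
  propagation gives p1=False, p6=False, p3=False, p2=True; an empty clause results — contradiction.
Every branch closes, so no satisfying assignment exists.

UNSATISFIABLE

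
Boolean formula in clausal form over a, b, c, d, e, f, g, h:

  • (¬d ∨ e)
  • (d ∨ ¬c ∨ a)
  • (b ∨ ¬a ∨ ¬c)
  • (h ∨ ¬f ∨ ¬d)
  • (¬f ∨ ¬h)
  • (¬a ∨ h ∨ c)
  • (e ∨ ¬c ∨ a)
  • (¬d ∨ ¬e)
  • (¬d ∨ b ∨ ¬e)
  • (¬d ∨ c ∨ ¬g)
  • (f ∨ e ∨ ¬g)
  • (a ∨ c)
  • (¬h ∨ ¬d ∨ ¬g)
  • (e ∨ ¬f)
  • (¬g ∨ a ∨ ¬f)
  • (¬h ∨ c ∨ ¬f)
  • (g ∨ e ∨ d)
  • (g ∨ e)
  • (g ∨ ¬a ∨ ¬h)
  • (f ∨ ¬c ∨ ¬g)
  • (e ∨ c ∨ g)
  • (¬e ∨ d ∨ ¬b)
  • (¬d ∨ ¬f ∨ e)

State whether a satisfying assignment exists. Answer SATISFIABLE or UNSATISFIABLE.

SATISFIABLE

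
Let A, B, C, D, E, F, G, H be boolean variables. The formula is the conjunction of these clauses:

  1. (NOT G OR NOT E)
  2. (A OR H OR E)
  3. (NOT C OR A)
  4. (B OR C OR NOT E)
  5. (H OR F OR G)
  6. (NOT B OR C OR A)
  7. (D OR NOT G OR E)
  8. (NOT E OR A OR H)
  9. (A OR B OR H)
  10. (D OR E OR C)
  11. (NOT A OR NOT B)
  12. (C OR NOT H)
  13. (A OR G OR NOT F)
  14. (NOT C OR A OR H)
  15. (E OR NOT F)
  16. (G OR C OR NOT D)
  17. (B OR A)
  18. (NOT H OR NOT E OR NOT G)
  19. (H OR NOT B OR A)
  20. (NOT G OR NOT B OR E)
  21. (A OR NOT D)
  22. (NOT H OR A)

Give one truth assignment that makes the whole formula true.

A = T, B = F, C = T, D = F, E = T, F = T, G = F, H = T

Check each clause:
  1. (NOT E OR NOT G) — NOT G is true.
  2. (E OR A OR H) — H is true.
  3. (NOT C OR A) — A is true.
  4. (B OR C OR NOT E) — C is true.
  5. (F OR G OR H) — H is true.
  6. (NOT B OR C OR A) — A is true.
  7. (D OR NOT G OR E) — NOT G is true.
  8. (A OR H OR NOT E) — H is true.
  9. (A OR B OR H) — H is true.
  10. (D OR C OR E) — C is true.
  11. (NOT B OR NOT A) — NOT B is true.
  12. (C OR NOT H) — C is true.
  13. (NOT F OR A OR G) — A is true.
  14. (NOT C OR A OR H) — H is true.
  15. (E OR NOT F) — E is true.
  16. (G OR C OR NOT D) — C is true.
  17. (A OR B) — A is true.
  18. (NOT H OR NOT G OR NOT E) — NOT G is true.
  19. (A OR H OR NOT B) — H is true.
  20. (NOT G OR NOT B OR E) — NOT G is true.
  21. (NOT D OR A) — A is true.
  22. (NOT H OR A) — A is true.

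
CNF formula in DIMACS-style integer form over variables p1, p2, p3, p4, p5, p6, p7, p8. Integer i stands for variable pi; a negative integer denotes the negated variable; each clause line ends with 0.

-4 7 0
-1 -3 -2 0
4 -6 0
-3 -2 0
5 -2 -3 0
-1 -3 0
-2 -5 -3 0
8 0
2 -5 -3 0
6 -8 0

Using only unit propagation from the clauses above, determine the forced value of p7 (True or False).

True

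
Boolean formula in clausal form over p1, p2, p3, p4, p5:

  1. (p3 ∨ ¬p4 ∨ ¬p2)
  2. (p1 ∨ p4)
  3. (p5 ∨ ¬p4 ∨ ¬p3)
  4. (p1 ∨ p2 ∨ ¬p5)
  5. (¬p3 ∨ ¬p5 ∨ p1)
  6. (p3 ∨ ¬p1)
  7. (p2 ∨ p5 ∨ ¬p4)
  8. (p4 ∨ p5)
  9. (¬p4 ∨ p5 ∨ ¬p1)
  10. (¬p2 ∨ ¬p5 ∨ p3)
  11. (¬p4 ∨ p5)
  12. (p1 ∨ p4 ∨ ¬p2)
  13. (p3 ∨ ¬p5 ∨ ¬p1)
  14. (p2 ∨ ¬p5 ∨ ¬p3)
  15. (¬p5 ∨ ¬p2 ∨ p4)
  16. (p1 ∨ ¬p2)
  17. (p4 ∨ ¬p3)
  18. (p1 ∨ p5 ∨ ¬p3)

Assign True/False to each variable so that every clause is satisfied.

Branch on p1: take p1 = True.
  then p3 is forced to True.
  then p4 is forced to True.
  then p5 is forced to True.
  then p2 is forced to True.
Check each clause:
  1. (¬p4 ∨ ¬p2 ∨ p3) — p3 is true.
  2. (p1 ∨ p4) — p1 is true.
  3. (¬p3 ∨ p5 ∨ ¬p4) — p5 is true.
  4. (¬p5 ∨ p2 ∨ p1) — p1 is true.
  5. (p1 ∨ ¬p3 ∨ ¬p5) — p1 is true.
  6. (p3 ∨ ¬p1) — p3 is true.
  7. (¬p4 ∨ p5 ∨ p2) — p2 is true.
  8. (p4 ∨ p5) — p4 is true.
  9. (p5 ∨ ¬p4 ∨ ¬p1) — p5 is true.
  10. (p3 ∨ ¬p5 ∨ ¬p2) — p3 is true.
  11. (p5 ∨ ¬p4) — p5 is true.
  12. (p1 ∨ p4 ∨ ¬p2) — p1 is true.
  13. (p3 ∨ ¬p1 ∨ ¬p5) — p3 is true.
  14. (¬p3 ∨ ¬p5 ∨ p2) — p2 is true.
  15. (¬p5 ∨ ¬p2 ∨ p4) — p4 is true.
  16. (p1 ∨ ¬p2) — p1 is true.
  17. (p4 ∨ ¬p3) — p4 is true.
  18. (p5 ∨ p1 ∨ ¬p3) — p1 is true.

p1 = T, p2 = T, p3 = T, p4 = T, p5 = T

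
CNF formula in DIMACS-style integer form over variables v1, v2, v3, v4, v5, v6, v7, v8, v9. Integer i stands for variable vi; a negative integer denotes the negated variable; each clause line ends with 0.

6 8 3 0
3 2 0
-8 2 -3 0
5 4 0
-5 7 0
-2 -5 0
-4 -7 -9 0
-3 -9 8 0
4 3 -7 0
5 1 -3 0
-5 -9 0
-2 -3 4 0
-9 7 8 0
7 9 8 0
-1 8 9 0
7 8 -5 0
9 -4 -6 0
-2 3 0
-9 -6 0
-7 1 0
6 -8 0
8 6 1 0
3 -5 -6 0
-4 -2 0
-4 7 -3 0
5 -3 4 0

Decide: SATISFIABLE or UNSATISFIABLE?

UNSATISFIABLE

v3 = True:
  v8 = True:
    propagation gives v2=True, v5=False, v4=True; an empty clause results — contradiction.
  v8 = False:
    propagation gives v9=False, v7=True, v1=False; an empty clause results — contradiction.
v3 = False:
  propagation gives v2=True; an empty clause results — contradiction.
Every branch closes, so no satisfying assignment exists.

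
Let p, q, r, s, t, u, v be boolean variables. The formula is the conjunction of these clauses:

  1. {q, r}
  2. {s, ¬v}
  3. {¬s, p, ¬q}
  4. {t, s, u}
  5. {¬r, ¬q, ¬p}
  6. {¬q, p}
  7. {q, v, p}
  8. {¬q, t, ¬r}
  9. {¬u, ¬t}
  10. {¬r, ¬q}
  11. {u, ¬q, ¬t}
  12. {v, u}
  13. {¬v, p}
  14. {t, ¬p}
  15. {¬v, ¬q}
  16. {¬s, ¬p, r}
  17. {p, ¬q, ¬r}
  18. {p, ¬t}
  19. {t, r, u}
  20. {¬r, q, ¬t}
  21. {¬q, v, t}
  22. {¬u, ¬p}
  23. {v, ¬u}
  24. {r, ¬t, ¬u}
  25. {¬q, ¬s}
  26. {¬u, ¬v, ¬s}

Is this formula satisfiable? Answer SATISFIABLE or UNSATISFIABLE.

q = True:
  propagation gives p=True, r=False, t=True, u=False; an empty clause results — contradiction.
q = False:
  propagation gives r=True, t=False, p=False, v=True; an empty clause results — contradiction.
Every branch closes, so no satisfying assignment exists.

UNSATISFIABLE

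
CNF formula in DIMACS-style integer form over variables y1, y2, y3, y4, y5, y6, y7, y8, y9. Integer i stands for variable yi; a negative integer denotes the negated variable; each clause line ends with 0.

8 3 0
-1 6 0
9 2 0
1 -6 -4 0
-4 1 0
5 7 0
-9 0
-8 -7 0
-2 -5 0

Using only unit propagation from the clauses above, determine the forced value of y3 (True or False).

True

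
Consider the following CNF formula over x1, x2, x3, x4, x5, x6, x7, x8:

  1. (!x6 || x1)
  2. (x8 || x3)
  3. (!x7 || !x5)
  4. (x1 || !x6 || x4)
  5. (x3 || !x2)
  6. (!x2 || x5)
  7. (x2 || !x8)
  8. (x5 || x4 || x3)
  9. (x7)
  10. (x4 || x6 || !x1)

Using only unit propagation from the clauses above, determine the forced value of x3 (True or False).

True

Unit clause (x7) sets x7 = True.
(!x5 || !x7): since x7 = True, the clause reduces to (!x5). x5 = False.
In (x5 || !x2), x5 is now false; !x2 must hold, so x2 = False.
(!x8 || x2) with x2 = False leaves only !x8, so x8 = False.
(x3 || x8) with x8 = False leaves only x3, so x3 = True.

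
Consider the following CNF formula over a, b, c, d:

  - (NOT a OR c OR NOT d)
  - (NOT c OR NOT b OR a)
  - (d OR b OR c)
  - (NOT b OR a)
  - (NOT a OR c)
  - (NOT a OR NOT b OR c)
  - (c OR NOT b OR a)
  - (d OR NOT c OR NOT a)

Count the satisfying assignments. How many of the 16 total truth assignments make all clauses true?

5

The models are:
  a=F b=F c=F d=T
  a=F b=F c=T d=F
  a=F b=F c=T d=T
  a=T b=F c=T d=T
  a=T b=T c=T d=T
That's 5 in total.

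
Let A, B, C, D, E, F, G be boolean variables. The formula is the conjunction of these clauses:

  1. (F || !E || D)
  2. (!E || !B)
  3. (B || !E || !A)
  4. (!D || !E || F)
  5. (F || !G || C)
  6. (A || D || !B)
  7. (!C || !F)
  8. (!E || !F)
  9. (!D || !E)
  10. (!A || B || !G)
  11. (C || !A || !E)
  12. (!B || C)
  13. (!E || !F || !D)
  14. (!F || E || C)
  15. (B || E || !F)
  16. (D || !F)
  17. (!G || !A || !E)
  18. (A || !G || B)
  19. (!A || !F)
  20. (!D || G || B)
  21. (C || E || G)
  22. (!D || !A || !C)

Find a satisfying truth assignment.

A=False, B=True, C=True, D=True, E=False, F=False, G=False

Set A = False and propagate.
For the remaining variables, B = True, C = True, D = True, E = False, F = False, G = False works.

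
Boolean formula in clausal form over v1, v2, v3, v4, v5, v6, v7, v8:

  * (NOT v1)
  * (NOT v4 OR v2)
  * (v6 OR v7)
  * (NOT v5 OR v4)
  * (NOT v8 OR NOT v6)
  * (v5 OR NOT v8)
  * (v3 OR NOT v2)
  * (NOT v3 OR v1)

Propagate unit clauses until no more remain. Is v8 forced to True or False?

False

(NOT v1) stands alone — v1 = False.
In (NOT v3 OR v1), v1 is now false; NOT v3 must hold, so v3 = False.
From (NOT v2 OR v3) and v3 = False: v2 = False.
(NOT v4 OR v2): since v2 = False, the clause reduces to (NOT v4). v4 = False.
(v4 OR NOT v5): since v4 = False, the clause reduces to (NOT v5). v5 = False.
(v5 OR NOT v8) with v5 = False leaves only NOT v8, so v8 = False.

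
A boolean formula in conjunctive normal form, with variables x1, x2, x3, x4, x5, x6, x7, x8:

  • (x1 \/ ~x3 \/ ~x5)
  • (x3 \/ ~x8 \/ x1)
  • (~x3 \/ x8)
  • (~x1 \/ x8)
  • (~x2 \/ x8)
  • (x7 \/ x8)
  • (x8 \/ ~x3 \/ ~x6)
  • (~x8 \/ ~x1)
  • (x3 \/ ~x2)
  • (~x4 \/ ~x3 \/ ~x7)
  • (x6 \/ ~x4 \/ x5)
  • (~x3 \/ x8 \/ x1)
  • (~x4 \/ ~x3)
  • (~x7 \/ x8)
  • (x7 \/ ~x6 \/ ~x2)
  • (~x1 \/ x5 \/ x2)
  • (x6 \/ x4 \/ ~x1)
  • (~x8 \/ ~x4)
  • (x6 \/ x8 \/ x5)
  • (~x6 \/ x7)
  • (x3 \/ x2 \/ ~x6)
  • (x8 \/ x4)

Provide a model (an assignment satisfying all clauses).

Branch on x1: take x1 = False.
For the remaining variables, x2 = False, x3 = True, x4 = False, x5 = False, x6 = False, x7 = False, x8 = True works.
Check each clause:
  1. (~x3 \/ ~x5 \/ x1) — ~x5 is true.
  2. (x3 \/ x1 \/ ~x8) — x3 is true.
  3. (x8 \/ ~x3) — x8 is true.
  4. (x8 \/ ~x1) — x8 is true.
  5. (x8 \/ ~x2) — x8 is true.
  6. (x8 \/ x7) — x8 is true.
  7. (~x6 \/ x8 \/ ~x3) — x8 is true.
  8. (~x8 \/ ~x1) — ~x1 is true.
  9. (x3 \/ ~x2) — x3 is true.
  10. (~x3 \/ ~x4 \/ ~x7) — ~x7 is true.
  11. (x5 \/ ~x4 \/ x6) — ~x4 is true.
  12. (x8 \/ ~x3 \/ x1) — x8 is true.
  13. (~x3 \/ ~x4) — ~x4 is true.
  14. (~x7 \/ x8) — x8 is true.
  15. (~x6 \/ x7 \/ ~x2) — ~x6 is true.
  16. (x5 \/ x2 \/ ~x1) — ~x1 is true.
  17. (x6 \/ ~x1 \/ x4) — ~x1 is true.
  18. (~x8 \/ ~x4) — ~x4 is true.
  19. (x8 \/ x6 \/ x5) — x8 is true.
  20. (~x6 \/ x7) — ~x6 is true.
  21. (x2 \/ ~x6 \/ x3) — x3 is true.
  22. (x4 \/ x8) — x8 is true.

x1=False, x2=False, x3=True, x4=False, x5=False, x6=False, x7=False, x8=True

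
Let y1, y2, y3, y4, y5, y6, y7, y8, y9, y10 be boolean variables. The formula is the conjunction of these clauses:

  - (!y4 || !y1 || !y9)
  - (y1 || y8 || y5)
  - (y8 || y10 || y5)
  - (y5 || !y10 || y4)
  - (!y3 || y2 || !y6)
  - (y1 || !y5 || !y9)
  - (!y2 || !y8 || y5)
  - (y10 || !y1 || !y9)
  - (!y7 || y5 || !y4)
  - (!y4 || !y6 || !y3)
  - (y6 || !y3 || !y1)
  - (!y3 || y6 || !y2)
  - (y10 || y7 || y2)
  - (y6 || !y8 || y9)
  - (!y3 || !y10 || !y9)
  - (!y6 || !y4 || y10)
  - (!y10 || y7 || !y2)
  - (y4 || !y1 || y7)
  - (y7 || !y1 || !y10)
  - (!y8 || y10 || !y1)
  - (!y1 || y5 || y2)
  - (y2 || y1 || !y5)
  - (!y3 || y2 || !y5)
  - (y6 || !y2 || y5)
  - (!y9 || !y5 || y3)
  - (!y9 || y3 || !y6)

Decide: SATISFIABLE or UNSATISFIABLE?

SATISFIABLE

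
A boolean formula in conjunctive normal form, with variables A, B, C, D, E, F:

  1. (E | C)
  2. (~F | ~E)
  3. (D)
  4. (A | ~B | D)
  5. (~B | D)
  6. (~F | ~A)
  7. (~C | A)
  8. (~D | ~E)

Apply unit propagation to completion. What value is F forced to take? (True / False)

False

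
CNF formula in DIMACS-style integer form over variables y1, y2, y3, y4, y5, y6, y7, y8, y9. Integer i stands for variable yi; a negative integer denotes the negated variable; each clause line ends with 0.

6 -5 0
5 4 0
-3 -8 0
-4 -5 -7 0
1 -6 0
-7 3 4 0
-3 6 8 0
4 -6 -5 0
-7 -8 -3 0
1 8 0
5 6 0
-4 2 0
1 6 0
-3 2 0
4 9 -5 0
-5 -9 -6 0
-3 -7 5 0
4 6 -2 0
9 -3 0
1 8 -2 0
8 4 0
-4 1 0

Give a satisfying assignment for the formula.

y1=T  y2=T  y3=F  y4=T  y5=F  y6=T  y7=T  y8=T  y9=F

Check each clause:
  1. {y6, ¬y5} — ¬y5 is true.
  2. {y4, y5} — y4 is true.
  3. {¬y8, ¬y3} — ¬y3 is true.
  4. {¬y5, ¬y7, ¬y4} — ¬y5 is true.
  5. {¬y6, y1} — y1 is true.
  6. {y3, ¬y7, y4} — y4 is true.
  7. {y6, y8, ¬y3} — y8 is true.
  8. {¬y6, y4, ¬y5} — ¬y5 is true.
  9. {¬y7, ¬y8, ¬y3} — ¬y3 is true.
  10. {y8, y1} — y8 is true.
  11. {y5, y6} — y6 is true.
  12. {y2, ¬y4} — y2 is true.
  13. {y6, y1} — y1 is true.
  14. {y2, ¬y3} — y2 is true.
  15. {¬y5, y4, y9} — ¬y5 is true.
  16. {¬y6, ¬y9, ¬y5} — ¬y5 is true.
  17. {¬y3, y5, ¬y7} — ¬y3 is true.
  18. {y6, ¬y2, y4} — y4 is true.
  19. {y9, ¬y3} — ¬y3 is true.
  20. {y1, y8, ¬y2} — y8 is true.
  21. {y4, y8} — y8 is true.
  22. {y1, ¬y4} — y1 is true.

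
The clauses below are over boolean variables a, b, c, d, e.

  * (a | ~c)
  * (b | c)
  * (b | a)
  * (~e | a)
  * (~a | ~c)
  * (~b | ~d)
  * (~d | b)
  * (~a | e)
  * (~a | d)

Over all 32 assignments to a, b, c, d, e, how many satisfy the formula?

The models are:
  a=F b=T c=F d=F e=F
Count: 1.

1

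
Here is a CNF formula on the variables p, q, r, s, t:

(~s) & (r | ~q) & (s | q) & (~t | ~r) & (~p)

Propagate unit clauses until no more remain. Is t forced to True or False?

False

(~s) is a unit clause: s = False.
(q | s) with s = False leaves only q, so q = True.
In (~q | r), ~q is now false; r must hold, so r = True.
(~t | ~r): since r = True, the clause reduces to (~t). t = False.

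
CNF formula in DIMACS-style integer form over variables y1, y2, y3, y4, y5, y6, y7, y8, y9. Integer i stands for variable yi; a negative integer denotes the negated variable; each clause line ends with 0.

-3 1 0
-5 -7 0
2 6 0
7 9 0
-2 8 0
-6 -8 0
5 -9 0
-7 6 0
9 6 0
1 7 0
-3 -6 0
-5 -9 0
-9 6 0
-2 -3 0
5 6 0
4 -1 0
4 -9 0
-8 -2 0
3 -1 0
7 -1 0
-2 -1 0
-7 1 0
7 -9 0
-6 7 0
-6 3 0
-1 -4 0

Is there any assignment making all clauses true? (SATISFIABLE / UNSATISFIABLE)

y6 = True:
  propagation gives y8=False, y2=False, y3=False; an empty clause results — contradiction.
y6 = False:
  propagation gives y2=True, y8=True; an empty clause results — contradiction.
Every branch closes, so no satisfying assignment exists.

UNSATISFIABLE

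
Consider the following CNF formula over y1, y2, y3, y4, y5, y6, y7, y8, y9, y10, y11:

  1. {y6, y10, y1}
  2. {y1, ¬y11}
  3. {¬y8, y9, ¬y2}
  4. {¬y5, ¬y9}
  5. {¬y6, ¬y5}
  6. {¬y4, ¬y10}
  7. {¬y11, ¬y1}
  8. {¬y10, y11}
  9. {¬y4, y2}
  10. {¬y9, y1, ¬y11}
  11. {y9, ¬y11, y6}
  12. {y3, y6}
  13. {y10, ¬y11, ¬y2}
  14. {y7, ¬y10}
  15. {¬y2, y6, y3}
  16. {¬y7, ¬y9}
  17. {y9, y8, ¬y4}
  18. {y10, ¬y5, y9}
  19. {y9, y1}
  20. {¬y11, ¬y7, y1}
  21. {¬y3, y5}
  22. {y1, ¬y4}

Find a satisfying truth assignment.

y4 occurs only negated in the remaining clauses — set y4 = False.
Set y1 = False and propagate.
  then y11 is forced to False.
  then y10 is forced to False.
  then y6 is forced to True.
  then y5 is forced to False.
  then y9 is forced to True.
  then y7 is forced to False.
  then y3 is forced to False.
y2, y8 are now unconstrained; take y2 = True, y8 = True.

y1=0, y2=1, y3=0, y4=0, y5=0, y6=1, y7=0, y8=1, y9=1, y10=0, y11=0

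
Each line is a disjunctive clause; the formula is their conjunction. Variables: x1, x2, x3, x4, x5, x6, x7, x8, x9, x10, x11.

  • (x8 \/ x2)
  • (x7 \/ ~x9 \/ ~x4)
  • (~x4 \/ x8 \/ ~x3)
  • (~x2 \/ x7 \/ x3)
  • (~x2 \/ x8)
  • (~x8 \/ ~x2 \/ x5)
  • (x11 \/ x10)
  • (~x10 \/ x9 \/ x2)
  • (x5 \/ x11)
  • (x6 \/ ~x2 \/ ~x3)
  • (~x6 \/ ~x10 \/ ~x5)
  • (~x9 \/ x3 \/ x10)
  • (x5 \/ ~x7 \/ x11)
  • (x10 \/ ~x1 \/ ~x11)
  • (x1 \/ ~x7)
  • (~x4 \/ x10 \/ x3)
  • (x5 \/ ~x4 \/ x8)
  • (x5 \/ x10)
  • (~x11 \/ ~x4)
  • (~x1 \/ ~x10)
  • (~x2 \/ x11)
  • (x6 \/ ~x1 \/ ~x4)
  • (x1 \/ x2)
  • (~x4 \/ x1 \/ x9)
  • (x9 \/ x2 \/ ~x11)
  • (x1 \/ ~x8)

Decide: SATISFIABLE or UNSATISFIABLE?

UNSATISFIABLE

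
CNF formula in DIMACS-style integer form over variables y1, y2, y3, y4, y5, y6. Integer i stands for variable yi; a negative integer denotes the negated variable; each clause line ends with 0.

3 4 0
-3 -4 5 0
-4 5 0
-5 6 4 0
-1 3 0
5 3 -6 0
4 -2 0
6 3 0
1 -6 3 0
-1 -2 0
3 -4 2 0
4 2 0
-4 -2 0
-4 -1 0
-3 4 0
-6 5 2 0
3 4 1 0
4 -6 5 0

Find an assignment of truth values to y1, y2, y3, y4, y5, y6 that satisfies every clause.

Try y1 = False.
Set y2 = False and propagate.
  then y4 is forced to True.
  then y5 is forced to True.
  then y3 is forced to True.
y6 is now unconstrained; take y6 = False.
Check each clause:
  1. (y3 | y4) — y3 is true.
  2. (~y3 | y5 | ~y4) — y5 is true.
  3. (~y4 | y5) — y5 is true.
  4. (y4 | ~y5 | y6) — y4 is true.
  5. (~y1 | y3) — y3 is true.
  6. (y3 | y5 | ~y6) — ~y6 is true.
  7. (~y2 | y4) — y4 is true.
  8. (y6 | y3) — y3 is true.
  9. (y1 | y3 | ~y6) — ~y6 is true.
  10. (~y1 | ~y2) — ~y2 is true.
  11. (y3 | ~y4 | y2) — y3 is true.
  12. (y4 | y2) — y4 is true.
  13. (~y2 | ~y4) — ~y2 is true.
  14. (~y4 | ~y1) — ~y1 is true.
  15. (y4 | ~y3) — y4 is true.
  16. (y2 | ~y6 | y5) — ~y6 is true.
  17. (y1 | y3 | y4) — y3 is true.
  18. (y5 | y4 | ~y6) — ~y6 is true.

y1=False, y2=False, y3=True, y4=True, y5=True, y6=False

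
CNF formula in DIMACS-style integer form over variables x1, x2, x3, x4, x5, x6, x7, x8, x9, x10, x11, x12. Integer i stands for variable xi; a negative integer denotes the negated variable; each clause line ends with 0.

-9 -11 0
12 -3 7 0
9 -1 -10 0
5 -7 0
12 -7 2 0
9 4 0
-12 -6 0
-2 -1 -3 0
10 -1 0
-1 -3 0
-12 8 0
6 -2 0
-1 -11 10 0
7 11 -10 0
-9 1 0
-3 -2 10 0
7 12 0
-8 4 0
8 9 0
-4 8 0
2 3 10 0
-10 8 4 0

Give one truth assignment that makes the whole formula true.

x1 = T  x2 = T  x3 = F  x4 = T  x5 = T  x6 = T  x7 = T  x8 = T  x9 = T  x10 = T  x11 = F  x12 = F

Check each clause:
  1. (!x9 || !x11) — !x11 is true.
  2. (x12 || !x3 || x7) — !x3 is true.
  3. (!x1 || !x10 || x9) — x9 is true.
  4. (!x7 || x5) — x5 is true.
  5. (x2 || x12 || !x7) — x2 is true.
  6. (x9 || x4) — x9 is true.
  7. (!x6 || !x12) — !x12 is true.
  8. (!x2 || !x3 || !x1) — !x3 is true.
  9. (x10 || !x1) — x10 is true.
  10. (!x1 || !x3) — !x3 is true.
  11. (!x12 || x8) — x8 is true.
  12. (!x2 || x6) — x6 is true.
  13. (!x1 || x10 || !x11) — x10 is true.
  14. (x11 || !x10 || x7) — x7 is true.
  15. (x1 || !x9) — x1 is true.
  16. (x10 || !x2 || !x3) — x10 is true.
  17. (x12 || x7) — x7 is true.
  18. (!x8 || x4) — x4 is true.
  19. (x8 || x9) — x8 is true.
  20. (x8 || !x4) — x8 is true.
  21. (x3 || x10 || x2) — x2 is true.
  22. (x4 || x8 || !x10) — x8 is true.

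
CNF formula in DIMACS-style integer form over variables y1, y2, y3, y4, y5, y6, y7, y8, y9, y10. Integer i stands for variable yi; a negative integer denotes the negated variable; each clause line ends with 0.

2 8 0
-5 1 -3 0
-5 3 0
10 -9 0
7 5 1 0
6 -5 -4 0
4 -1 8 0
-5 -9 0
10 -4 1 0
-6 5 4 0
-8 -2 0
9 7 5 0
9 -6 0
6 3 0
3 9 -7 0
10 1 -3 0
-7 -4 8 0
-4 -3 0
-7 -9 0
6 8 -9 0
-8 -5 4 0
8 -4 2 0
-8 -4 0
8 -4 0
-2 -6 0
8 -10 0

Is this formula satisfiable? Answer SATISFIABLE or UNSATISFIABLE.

Branch on y1: take y1 = False.
Branch on y2: take y2 = False.
  then y8 is forced to True.
  then y4 is forced to False.
  then y5 is forced to False.
  then y7 is forced to True.
  then y6 is forced to False.
  then y3 is forced to True.
  then y10 is forced to True.
  then y9 is forced to False.
Every clause has at least one true literal under this assignment.
So y1=False, y2=False, y3=True, y4=False, y5=False, y6=False, y7=True, y8=True, y9=False, y10=True is a satisfying assignment.

SATISFIABLE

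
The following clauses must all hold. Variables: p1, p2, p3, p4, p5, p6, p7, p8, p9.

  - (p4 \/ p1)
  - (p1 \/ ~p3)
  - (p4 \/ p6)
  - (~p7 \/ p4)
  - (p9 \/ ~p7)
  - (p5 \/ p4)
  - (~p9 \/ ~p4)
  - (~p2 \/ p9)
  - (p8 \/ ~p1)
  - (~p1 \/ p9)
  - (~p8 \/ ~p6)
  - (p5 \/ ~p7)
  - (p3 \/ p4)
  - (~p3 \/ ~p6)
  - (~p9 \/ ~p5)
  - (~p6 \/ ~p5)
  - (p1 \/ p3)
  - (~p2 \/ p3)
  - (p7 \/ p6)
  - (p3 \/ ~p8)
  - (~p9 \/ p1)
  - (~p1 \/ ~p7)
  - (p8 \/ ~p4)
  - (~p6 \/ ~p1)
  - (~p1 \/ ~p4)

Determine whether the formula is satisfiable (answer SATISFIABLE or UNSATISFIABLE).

p1 = True:
  propagation gives p8=True, p9=True, p4=False, p6=True; an empty clause results — contradiction.
p1 = False:
  propagation gives p4=True, p3=False; an empty clause results — contradiction.
Every branch closes, so no satisfying assignment exists.

UNSATISFIABLE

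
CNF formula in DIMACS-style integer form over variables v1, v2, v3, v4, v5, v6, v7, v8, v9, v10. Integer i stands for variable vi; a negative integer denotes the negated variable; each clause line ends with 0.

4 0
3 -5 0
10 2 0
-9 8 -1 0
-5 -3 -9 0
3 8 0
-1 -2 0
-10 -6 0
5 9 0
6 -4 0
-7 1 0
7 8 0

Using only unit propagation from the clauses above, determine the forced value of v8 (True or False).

True

Unit clause (v4) sets v4 = True.
(NOT v4 OR v6): since v4 = True, the clause reduces to (v6). v6 = True.
From (NOT v10 OR NOT v6) and v6 = True: v10 = False.
(v10 OR v2) with v10 = False leaves only v2, so v2 = True.
(NOT v2 OR NOT v1): since v2 = True, the clause reduces to (NOT v1). v1 = False.
From (NOT v7 OR v1) and v1 = False: v7 = False.
(v8 OR v7): since v7 = False, the clause reduces to (v8). v8 = True.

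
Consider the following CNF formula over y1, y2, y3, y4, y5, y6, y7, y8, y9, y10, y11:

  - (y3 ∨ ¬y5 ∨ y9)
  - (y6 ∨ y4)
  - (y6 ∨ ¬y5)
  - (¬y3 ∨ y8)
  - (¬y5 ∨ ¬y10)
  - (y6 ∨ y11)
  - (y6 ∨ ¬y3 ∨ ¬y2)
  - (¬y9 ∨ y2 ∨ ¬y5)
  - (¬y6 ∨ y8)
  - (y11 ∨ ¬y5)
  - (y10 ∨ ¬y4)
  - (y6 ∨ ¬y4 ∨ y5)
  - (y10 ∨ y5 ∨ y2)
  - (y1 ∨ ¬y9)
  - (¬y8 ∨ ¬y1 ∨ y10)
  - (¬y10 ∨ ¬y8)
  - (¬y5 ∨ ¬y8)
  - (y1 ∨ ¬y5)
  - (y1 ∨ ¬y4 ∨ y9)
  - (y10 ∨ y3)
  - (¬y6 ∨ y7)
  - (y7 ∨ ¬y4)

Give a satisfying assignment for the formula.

Pure literal: y7 appears only positively; assign y7 = True.
Branch on y1: take y1 = False.
  then y9 is forced to False.
  then y5 is forced to False.
  then y4 is forced to False.
  then y6 is forced to True.
  then y8 is forced to True.
  then y10 is forced to False.
  then y2 is forced to True.
  then y3 is forced to True.
y11 is now unconstrained; take y11 = False.
Every clause has at least one true literal under this assignment.

y1=F  y2=T  y3=T  y4=F  y5=F  y6=T  y7=T  y8=T  y9=F  y10=F  y11=F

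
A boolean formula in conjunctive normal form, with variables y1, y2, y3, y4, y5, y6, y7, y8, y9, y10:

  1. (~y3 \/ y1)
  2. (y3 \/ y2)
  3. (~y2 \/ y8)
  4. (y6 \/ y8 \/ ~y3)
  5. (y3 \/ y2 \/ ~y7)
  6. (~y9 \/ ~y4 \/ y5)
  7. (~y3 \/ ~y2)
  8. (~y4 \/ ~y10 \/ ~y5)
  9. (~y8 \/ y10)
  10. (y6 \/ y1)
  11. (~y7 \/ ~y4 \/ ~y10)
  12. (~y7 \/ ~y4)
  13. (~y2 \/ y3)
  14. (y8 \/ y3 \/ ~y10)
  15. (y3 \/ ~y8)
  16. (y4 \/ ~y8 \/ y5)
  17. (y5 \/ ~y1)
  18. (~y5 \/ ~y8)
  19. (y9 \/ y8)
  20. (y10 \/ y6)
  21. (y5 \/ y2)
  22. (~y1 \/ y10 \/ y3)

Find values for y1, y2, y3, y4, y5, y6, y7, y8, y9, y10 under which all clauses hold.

Pure literal: y6 appears only positively; assign y6 = True.
Pure literal: y7 appears only negated; assign y7 = False.
Set y1 = True and propagate.
  then y5 is forced to True.
  then y8 is forced to False.
  then y2 is forced to False.
  then y3 is forced to True.
  then y9 is forced to True.
Try y4 = True.
  then y10 is forced to False.
Every clause has at least one true literal under this assignment.

y1 = True, y2 = False, y3 = True, y4 = True, y5 = True, y6 = True, y7 = False, y8 = False, y9 = True, y10 = False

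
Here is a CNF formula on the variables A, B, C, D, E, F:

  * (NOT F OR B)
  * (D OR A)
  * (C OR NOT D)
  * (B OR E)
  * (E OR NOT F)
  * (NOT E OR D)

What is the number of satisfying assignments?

10

Split on D, then E.
  D=T, E=T: A free; 3 ways for (B,C,F) × 2^1 = 6.
  D=T, E=F: remaining (A,B,C,F) ∈ {(F,T,T,F); (T,T,T,F)} — 2.
  D=F, E=T: a clause becomes empty — 0.
  D=F, E=F: remaining (A,B,C,F) ∈ {(T,T,F,F); (T,T,T,F)} — 2.
Total: 6 + 2 + 0 + 2 = 10.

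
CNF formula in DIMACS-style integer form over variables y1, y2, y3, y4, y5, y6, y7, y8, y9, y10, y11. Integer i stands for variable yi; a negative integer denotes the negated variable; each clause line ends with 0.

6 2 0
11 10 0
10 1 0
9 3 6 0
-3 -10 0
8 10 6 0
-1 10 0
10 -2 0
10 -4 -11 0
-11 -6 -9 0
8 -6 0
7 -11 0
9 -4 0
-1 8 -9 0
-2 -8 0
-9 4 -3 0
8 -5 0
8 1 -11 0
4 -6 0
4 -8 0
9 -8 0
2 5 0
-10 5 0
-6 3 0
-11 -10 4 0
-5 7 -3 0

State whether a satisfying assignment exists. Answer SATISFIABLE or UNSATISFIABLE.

UNSATISFIABLE

y10 = True:
  propagation gives y3=False, y5=True, y8=True, y2=False; an empty clause results — contradiction.
y10 = False:
  propagation gives y11=True, y1=True; an empty clause results — contradiction.
Every branch closes, so no satisfying assignment exists.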